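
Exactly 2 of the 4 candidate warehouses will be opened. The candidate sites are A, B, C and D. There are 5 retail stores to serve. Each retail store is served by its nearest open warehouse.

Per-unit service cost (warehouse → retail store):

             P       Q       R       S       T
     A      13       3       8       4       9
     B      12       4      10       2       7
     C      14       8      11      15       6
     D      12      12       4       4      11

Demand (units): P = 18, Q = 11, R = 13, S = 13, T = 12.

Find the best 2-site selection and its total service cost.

Choose B and D; total service cost 422.

With exactly 2 open, each retail store uses its cheapest among the chosen.
{B, D}: P→B 12·18=216, Q→B 4·11=44, R→D 4·13=52, S→B 2·13=26, T→B 7·12=84. Service cost 422.
{A, D}: service cost 461
{A, B}: service cost 463
Among all 6 size-2 choices, {B, D} is lowest.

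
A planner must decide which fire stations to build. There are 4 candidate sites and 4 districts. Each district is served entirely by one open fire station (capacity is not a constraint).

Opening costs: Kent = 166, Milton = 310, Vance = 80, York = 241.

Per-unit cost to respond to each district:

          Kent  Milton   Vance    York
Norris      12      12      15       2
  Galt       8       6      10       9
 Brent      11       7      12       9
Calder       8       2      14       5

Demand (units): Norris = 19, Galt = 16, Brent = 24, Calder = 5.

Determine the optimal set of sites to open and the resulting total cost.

Open York only; minimum total cost 664.

For any fixed open set, each district goes to its cheapest open site; total = fixed + service.
{York}: Norris→York 2·19=38, Galt→York 9·16=144, Brent→York 9·24=216, Calder→York 5·5=25. Service 423; fixed 241; total 664.
{Vance, York}: Norris→York 2·19=38, Galt→York 9·16=144, Brent→York 9·24=216, Calder→York 5·5=25. Service 423; fixed 321; total 744.
{Milton}: service 502 + fixed 310 = 812
{Kent, Milton, Vance, York}: Norris→York 2·19=38, Galt→Milton 6·16=96, Brent→Milton 7·24=168, Calder→Milton 2·5=10. Service 312; fixed 797; total 1109.
(All 15 nonempty subsets were checked; York only is lowest.)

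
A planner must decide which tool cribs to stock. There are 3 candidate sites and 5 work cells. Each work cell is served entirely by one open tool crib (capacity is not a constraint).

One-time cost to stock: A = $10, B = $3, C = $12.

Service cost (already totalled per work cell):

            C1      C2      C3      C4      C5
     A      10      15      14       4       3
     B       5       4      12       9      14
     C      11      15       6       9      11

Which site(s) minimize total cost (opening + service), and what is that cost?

For any fixed open set, each work cell goes to its cheapest open site; total = fixed + service.
{A, B}: C1→B 5, C2→B 4, C3→B 12, C4→A 4, C5→A 3. Service 28; fixed 13; total 41.
{A, B, C}: service 22 + fixed 25 = 47
{B}: service 44 + fixed 3 = 47
No other subset beats 41.

Open A and B; minimum total cost 41.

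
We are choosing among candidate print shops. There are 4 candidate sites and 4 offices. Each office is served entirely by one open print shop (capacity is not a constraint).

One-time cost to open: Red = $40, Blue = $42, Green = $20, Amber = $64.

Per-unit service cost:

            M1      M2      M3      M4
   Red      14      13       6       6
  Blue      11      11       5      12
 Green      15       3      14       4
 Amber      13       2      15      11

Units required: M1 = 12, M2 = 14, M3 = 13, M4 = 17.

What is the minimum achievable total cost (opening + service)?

For any fixed open set, each office goes to its cheapest open site; total = fixed + service.
{Blue, Green}: M1→Blue 11·12=132, M2→Green 3·14=42, M3→Blue 5·13=65, M4→Green 4·17=68. Service 307; fixed 62; total 369.
{Red, Blue, Green}: service 307 + fixed 102 = 409
{Red, Green}: service 356 + fixed 60 = 416
{Red, Blue, Green, Amber}: M1→Blue 11·12=132, M2→Amber 2·14=28, M3→Blue 5·13=65, M4→Green 4·17=68. Service 293; fixed 166; total 459.
No other subset beats 369.

Minimum total cost: 369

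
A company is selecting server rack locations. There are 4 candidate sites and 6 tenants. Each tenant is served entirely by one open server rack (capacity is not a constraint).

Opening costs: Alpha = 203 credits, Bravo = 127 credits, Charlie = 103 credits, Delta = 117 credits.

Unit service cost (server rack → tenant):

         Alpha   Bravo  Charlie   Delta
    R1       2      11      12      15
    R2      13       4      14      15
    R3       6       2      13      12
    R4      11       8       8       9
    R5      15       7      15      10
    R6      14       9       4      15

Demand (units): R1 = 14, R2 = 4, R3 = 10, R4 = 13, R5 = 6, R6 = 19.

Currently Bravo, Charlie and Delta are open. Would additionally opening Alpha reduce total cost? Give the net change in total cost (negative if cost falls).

No — net change +77 (cost rises by 77).

Current service cost with {Bravo, Charlie, Delta}: 412.
Adding Alpha: each tenant re-picks its cheapest; new service cost 286, saving 126.
Extra fixed cost: 203. Net change = 203 − 126 = 77.
(Totals: 759 → 836.)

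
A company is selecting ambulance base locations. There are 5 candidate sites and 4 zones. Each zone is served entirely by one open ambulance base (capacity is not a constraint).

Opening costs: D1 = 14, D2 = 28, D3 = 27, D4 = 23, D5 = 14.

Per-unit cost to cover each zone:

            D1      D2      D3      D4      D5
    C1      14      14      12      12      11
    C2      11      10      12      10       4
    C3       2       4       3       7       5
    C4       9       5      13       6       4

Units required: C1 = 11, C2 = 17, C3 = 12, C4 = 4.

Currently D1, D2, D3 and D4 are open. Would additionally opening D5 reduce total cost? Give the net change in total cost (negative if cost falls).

Current service cost with {D1, D2, D3, D4}: 346.
Adding D5: each zone re-picks its cheapest; new service cost 229, saving 117.
Extra fixed cost: 14. Net change = 14 − 117 = -103.
(Totals: 438 → 335.)

Yes — net change −103 (cost falls by 103).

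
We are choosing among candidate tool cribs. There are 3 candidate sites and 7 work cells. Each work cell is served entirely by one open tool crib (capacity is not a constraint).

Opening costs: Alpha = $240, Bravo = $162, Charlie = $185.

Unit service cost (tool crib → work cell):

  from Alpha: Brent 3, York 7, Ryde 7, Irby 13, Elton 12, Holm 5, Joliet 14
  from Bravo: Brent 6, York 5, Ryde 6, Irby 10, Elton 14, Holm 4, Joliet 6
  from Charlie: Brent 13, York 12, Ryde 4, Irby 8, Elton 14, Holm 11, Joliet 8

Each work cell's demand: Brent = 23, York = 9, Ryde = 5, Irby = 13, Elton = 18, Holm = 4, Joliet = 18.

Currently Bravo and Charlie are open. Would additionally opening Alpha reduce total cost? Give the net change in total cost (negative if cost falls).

No — net change +135 (cost rises by 135).

Current service cost with {Bravo, Charlie}: 683.
Adding Alpha: each work cell re-picks its cheapest; new service cost 578, saving 105.
Extra fixed cost: 240. Net change = 240 − 105 = 135.
(Totals: 1030 → 1165.)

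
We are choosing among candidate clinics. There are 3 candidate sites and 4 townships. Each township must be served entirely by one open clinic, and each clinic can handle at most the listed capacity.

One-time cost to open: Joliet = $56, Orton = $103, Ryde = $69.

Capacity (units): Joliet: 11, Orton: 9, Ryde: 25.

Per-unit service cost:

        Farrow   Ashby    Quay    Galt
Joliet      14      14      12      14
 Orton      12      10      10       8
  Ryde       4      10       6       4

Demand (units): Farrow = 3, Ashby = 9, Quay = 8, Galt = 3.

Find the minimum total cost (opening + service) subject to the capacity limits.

Minimum total cost: 231

Open {Ryde}: Farrow→Ryde 4·3=12, Ashby→Ryde 10·9=90, Quay→Ryde 6·8=48, Galt→Ryde 4·3=12.
Loads: Ryde carries 23/25. Service 162; fixed 69; total 231.
Next best feasible plan costs 287.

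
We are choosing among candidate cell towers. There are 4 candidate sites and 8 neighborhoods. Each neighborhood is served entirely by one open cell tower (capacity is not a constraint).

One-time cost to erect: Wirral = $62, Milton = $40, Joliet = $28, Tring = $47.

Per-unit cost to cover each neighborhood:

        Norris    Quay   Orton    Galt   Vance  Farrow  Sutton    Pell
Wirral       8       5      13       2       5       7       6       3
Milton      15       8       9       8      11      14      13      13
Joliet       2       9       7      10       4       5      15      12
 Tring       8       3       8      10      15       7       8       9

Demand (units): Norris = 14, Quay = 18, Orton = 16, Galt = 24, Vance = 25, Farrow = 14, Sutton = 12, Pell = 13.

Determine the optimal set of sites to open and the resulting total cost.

Open Wirral and Joliet; minimum total cost 649.

For any fixed open set, each neighborhood goes to its cheapest open site; total = fixed + service.
{Wirral, Joliet}: Norris→Joliet 2·14=28, Quay→Wirral 5·18=90, Orton→Joliet 7·16=112, Galt→Wirral 2·24=48, Vance→Joliet 4·25=100, Farrow→Joliet 5·14=70, Sutton→Wirral 6·12=72, Pell→Wirral 3·13=39. Service 559; fixed 90; total 649.
{Wirral, Joliet, Tring}: service 523 + fixed 137 = 660
{Wirral, Milton, Joliet}: service 559 + fixed 130 = 689
{Wirral, Milton, Joliet, Tring}: service 523 + fixed 177 = 700
No other subset beats 649.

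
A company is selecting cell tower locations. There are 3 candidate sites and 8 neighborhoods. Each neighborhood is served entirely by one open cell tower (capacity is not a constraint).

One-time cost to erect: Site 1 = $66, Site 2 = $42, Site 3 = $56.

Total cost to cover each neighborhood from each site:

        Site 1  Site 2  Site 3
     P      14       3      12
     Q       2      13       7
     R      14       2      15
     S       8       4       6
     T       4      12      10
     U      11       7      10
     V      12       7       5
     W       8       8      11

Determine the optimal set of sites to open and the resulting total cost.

Open Site 2 only; minimum total cost 98.

For any fixed open set, each neighborhood goes to its cheapest open site; total = fixed + service.
{Site 2}: P→Site 2 3, Q→Site 2 13, R→Site 2 2, S→Site 2 4, T→Site 2 12, U→Site 2 7, V→Site 2 7, W→Site 2 8. Service 56; fixed 42; total 98.
{Site 3}: service 76 + fixed 56 = 132
{Site 1}: service 73 + fixed 66 = 139
{Site 1, Site 2, Site 3}: service 35 + fixed 164 = 199
No other subset beats 98.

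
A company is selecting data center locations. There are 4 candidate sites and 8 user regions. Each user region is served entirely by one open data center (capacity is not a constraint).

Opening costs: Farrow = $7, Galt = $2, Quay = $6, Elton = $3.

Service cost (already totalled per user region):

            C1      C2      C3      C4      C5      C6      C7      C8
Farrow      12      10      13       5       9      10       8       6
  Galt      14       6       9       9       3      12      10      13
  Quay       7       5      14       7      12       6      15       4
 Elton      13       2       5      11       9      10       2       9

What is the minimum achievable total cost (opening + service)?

For any fixed open set, each user region goes to its cheapest open site; total = fixed + service.
{Galt, Quay, Elton}: C1→Quay 7, C2→Elton 2, C3→Elton 5, C4→Quay 7, C5→Galt 3, C6→Quay 6, C7→Elton 2, C8→Quay 4. Service 36; fixed 11; total 47.
{Quay, Elton}: C1→Quay 7, C2→Elton 2, C3→Elton 5, C4→Quay 7, C5→Elton 9, C6→Quay 6, C7→Elton 2, C8→Quay 4. Service 42; fixed 9; total 51.
{Farrow, Galt, Quay, Elton}: service 34 + fixed 18 = 52
{Galt}: service 76 + fixed 2 = 78
No other subset beats 47.

Minimum total cost: 47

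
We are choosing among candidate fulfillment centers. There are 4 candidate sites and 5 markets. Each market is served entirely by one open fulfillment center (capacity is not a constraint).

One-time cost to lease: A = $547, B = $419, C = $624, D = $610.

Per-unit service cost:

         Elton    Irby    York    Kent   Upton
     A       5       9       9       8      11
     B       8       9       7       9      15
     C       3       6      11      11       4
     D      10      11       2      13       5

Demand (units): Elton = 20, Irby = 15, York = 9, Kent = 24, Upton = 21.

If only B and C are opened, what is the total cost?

Each market is assigned to its cheapest site among the open ones.
{B, C}: Elton→C 3·20=60, Irby→C 6·15=90, York→B 7·9=63, Kent→B 9·24=216, Upton→C 4·21=84. Service 513; fixed 1043; total 1556.

Total cost: 1556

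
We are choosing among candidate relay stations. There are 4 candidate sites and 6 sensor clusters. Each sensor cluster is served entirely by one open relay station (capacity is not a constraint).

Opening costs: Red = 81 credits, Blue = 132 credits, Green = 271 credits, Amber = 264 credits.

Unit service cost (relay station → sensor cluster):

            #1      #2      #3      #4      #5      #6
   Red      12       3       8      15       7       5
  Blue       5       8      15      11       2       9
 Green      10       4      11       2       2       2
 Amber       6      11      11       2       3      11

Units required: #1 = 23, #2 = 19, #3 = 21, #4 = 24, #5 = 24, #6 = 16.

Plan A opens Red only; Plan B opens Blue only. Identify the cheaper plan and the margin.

Plan B is cheaper by 20.

Plan A: {Red}: #1→Red 12·23=276, #2→Red 3·19=57, #3→Red 8·21=168, #4→Red 15·24=360, #5→Red 7·24=168, #6→Red 5·16=80. Service 1109; fixed 81; total 1190.
Plan B: {Blue}: #1→Blue 5·23=115, #2→Blue 8·19=152, #3→Blue 15·21=315, #4→Blue 11·24=264, #5→Blue 2·24=48, #6→Blue 9·16=144. Service 1038; fixed 132; total 1170.
Difference: |1190 − 1170| = 20.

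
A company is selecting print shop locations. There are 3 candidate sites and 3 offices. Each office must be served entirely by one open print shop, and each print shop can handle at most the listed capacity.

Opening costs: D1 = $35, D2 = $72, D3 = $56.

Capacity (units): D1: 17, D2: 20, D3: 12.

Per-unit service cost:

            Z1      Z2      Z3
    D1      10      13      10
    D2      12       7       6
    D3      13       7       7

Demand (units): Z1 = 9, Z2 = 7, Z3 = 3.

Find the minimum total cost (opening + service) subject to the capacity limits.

Open {D2}: Z1→D2 12·9=108, Z2→D2 7·7=49, Z3→D2 6·3=18.
Loads: D2 carries 19/20. Service 175; fixed 72; total 247.
Next best feasible plan costs 251.

Minimum total cost: 247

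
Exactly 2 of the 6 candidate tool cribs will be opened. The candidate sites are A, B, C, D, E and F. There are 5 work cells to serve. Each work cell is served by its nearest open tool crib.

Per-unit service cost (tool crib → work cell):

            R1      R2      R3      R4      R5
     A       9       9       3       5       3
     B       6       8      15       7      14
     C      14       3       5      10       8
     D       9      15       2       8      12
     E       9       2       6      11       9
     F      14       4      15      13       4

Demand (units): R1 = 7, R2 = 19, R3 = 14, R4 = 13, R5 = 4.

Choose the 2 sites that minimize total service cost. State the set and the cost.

With exactly 2 open, each work cell uses its cheapest among the chosen.
{A, E}: R1→A 9·7=63, R2→E 2·19=38, R3→A 3·14=42, R4→A 5·13=65, R5→A 3·4=12. Service cost 220.
{A, C}: service cost 239
{A, F}: service cost 258
Among all 15 size-2 choices, {A, E} is lowest.

Choose A and E; total service cost 220.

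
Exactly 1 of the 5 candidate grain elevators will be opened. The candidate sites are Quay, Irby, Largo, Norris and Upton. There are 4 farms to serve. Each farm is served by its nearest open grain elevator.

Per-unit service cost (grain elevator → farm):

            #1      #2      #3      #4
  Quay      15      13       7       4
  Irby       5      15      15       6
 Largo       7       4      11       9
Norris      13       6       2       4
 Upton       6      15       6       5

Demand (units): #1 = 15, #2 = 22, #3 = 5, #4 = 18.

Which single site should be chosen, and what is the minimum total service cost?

With exactly 1 open, each farm uses its cheapest among the chosen.
{Norris}: #1→Norris 13·15=195, #2→Norris 6·22=132, #3→Norris 2·5=10, #4→Norris 4·18=72. Service cost 409.
{Largo}: service cost 410
{Upton}: service cost 540
Among all 5 size-1 choices, {Norris} is lowest.

Choose Norris only; total service cost 409.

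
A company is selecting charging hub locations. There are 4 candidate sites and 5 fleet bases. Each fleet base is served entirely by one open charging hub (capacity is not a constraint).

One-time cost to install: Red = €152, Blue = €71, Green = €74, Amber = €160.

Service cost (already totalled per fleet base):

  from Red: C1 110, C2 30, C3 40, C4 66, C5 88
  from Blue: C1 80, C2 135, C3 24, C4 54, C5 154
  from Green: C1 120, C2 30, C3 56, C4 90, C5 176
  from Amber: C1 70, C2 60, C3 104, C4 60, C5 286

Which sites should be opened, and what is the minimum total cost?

For any fixed open set, each fleet base goes to its cheapest open site; total = fixed + service.
{Red}: C1→Red 110, C2→Red 30, C3→Red 40, C4→Red 66, C5→Red 88. Service 334; fixed 152; total 486.
{Blue, Green}: service 342 + fixed 145 = 487
{Red, Blue}: service 276 + fixed 223 = 499
{Red, Blue, Green, Amber}: service 266 + fixed 457 = 723
No other subset beats 486.

Open Red only; minimum total cost 486.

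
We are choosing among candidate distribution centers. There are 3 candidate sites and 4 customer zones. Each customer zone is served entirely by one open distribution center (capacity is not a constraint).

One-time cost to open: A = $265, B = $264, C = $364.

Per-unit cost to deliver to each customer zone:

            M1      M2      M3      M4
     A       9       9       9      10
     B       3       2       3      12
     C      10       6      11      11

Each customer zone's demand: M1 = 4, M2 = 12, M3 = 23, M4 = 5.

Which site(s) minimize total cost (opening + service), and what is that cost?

Open B only; minimum total cost 429.

For any fixed open set, each customer zone goes to its cheapest open site; total = fixed + service.
{B}: M1→B 3·4=12, M2→B 2·12=24, M3→B 3·23=69, M4→B 12·5=60. Service 165; fixed 264; total 429.
{A}: service 401 + fixed 265 = 666
{A, B}: service 155 + fixed 529 = 684
{A, B, C}: M1→B 3·4=12, M2→B 2·12=24, M3→B 3·23=69, M4→A 10·5=50. Service 155; fixed 893; total 1048.
(All 7 nonempty subsets were checked; B only is lowest.)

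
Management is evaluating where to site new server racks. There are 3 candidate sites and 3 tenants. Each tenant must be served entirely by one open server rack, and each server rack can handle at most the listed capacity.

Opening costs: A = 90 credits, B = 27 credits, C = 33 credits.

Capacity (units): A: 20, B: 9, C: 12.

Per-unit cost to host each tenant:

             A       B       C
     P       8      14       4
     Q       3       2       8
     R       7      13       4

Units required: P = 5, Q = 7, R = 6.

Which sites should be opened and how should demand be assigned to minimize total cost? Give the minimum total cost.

Minimum total cost: 118

Open {B, C}: P→C 4·5=20, Q→B 2·7=14, R→C 4·6=24.
Loads: B carries 7/9, C carries 11/12. Service 58; fixed 60; total 118.
Next best feasible plan costs 188.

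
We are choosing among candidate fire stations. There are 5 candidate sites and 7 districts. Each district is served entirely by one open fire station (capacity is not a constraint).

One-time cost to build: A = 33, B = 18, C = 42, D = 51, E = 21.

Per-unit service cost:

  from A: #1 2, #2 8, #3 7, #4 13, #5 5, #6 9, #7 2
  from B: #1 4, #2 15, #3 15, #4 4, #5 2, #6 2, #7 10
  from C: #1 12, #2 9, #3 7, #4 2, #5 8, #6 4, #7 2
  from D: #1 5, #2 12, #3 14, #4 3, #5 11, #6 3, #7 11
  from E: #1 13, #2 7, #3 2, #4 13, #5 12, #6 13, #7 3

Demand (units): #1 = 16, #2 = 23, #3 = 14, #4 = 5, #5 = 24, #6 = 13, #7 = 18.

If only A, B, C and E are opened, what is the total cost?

Each district is assigned to its cheapest site among the open ones.
{A, B, C, E}: #1→A 2·16=32, #2→E 7·23=161, #3→E 2·14=28, #4→C 2·5=10, #5→B 2·24=48, #6→B 2·13=26, #7→A 2·18=36. Service 341; fixed 114; total 455.

Total cost: 455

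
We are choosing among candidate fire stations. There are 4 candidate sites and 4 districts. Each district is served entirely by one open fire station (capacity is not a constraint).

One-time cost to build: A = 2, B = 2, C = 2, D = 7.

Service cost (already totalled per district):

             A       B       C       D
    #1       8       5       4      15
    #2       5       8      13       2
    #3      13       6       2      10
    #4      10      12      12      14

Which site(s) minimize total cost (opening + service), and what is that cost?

Open A and C; minimum total cost 25.

For any fixed open set, each district goes to its cheapest open site; total = fixed + service.
{A, C}: #1→C 4, #2→A 5, #3→C 2, #4→A 10. Service 21; fixed 4; total 25.
{A, B, C}: service 21 + fixed 6 = 27
{A, C, D}: #1→C 4, #2→D 2, #3→C 2, #4→A 10. Service 18; fixed 11; total 29.
{A, B, C, D}: #1→C 4, #2→D 2, #3→C 2, #4→A 10. Service 18; fixed 13; total 31.
No other subset beats 25.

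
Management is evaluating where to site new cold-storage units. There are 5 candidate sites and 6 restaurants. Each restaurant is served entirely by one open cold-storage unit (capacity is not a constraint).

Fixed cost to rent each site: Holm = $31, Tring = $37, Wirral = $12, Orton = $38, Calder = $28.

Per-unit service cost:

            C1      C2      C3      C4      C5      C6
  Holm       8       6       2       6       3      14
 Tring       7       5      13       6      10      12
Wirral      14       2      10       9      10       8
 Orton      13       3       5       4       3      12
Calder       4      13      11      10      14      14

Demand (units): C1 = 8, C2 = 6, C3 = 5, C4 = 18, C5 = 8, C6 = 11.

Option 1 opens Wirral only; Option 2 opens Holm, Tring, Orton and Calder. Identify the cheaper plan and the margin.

Option 2 is cheaper by 94.

Option 1: {Wirral}: C1→Wirral 14·8=112, C2→Wirral 2·6=12, C3→Wirral 10·5=50, C4→Wirral 9·18=162, C5→Wirral 10·8=80, C6→Wirral 8·11=88. Service 504; fixed 12; total 516.
Option 2: {Holm, Tring, Orton, Calder}: C1→Calder 4·8=32, C2→Orton 3·6=18, C3→Holm 2·5=10, C4→Orton 4·18=72, C5→Holm 3·8=24, C6→Tring 12·11=132. Service 288; fixed 134; total 422.
Difference: |516 − 422| = 94.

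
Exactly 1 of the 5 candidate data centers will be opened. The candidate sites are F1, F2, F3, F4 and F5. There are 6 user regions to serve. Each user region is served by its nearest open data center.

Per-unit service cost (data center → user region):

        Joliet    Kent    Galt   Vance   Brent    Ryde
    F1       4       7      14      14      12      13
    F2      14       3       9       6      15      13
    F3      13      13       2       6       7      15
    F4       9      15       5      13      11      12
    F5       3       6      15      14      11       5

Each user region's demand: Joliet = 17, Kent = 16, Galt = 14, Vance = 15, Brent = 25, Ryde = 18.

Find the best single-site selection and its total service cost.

Choose F5 only; total service cost 932.

With exactly 1 open, each user region uses its cheapest among the chosen.
{F5}: Joliet→F5 3·17=51, Kent→F5 6·16=96, Galt→F5 15·14=210, Vance→F5 14·15=210, Brent→F5 11·25=275, Ryde→F5 5·18=90. Service cost 932.
{F3}: service cost 992
{F2}: service cost 1111
Among all 5 size-1 choices, {F5} is lowest.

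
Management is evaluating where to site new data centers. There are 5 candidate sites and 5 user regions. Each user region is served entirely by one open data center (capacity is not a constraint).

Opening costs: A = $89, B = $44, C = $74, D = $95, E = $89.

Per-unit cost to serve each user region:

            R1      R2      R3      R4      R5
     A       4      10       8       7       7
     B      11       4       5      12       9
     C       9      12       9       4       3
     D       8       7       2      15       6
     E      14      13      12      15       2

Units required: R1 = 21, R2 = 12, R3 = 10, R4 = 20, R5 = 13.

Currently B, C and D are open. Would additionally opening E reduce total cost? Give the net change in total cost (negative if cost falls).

No — net change +76 (cost rises by 76).

Current service cost with {B, C, D}: 355.
Adding E: each user region re-picks its cheapest; new service cost 342, saving 13.
Extra fixed cost: 89. Net change = 89 − 13 = 76.
(Totals: 568 → 644.)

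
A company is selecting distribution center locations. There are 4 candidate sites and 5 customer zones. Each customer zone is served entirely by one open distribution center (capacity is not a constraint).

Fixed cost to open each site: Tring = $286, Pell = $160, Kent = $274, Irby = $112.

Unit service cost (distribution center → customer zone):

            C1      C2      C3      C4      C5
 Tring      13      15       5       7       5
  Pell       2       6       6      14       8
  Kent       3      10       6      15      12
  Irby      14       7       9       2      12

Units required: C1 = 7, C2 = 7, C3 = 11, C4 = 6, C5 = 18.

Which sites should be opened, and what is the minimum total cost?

For any fixed open set, each customer zone goes to its cheapest open site; total = fixed + service.
{Pell}: C1→Pell 2·7=14, C2→Pell 6·7=42, C3→Pell 6·11=66, C4→Pell 14·6=84, C5→Pell 8·18=144. Service 350; fixed 160; total 510.
{Pell, Irby}: service 278 + fixed 272 = 550
{Irby}: C1→Irby 14·7=98, C2→Irby 7·7=49, C3→Irby 9·11=99, C4→Irby 2·6=12, C5→Irby 12·18=216. Service 474; fixed 112; total 586.
{Tring, Pell, Kent, Irby}: service 213 + fixed 832 = 1045
No other subset beats 510.

Open Pell only; minimum total cost 510.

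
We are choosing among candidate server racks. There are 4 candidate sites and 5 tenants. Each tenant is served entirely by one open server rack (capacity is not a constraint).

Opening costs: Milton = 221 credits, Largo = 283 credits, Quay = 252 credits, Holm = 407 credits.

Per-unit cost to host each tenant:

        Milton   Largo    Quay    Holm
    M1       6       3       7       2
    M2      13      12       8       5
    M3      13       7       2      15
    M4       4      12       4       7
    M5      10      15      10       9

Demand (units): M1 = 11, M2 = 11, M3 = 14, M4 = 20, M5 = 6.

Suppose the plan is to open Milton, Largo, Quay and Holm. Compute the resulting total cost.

Total cost: 1402

Each tenant is assigned to its cheapest site among the open ones.
{Milton, Largo, Quay, Holm}: M1→Holm 2·11=22, M2→Holm 5·11=55, M3→Quay 2·14=28, M4→Milton 4·20=80, M5→Holm 9·6=54. Service 239; fixed 1163; total 1402.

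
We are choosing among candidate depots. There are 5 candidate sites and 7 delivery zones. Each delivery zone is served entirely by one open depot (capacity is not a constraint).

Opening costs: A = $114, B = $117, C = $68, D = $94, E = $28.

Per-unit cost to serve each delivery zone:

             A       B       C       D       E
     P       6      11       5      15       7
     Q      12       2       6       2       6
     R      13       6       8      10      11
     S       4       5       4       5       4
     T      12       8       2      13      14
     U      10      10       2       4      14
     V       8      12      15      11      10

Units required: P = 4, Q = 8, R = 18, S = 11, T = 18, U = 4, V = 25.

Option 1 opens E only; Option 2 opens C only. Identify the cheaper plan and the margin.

Option 1: {E}: P→E 7·4=28, Q→E 6·8=48, R→E 11·18=198, S→E 4·11=44, T→E 14·18=252, U→E 14·4=56, V→E 10·25=250. Service 876; fixed 28; total 904.
Option 2: {C}: P→C 5·4=20, Q→C 6·8=48, R→C 8·18=144, S→C 4·11=44, T→C 2·18=36, U→C 2·4=8, V→C 15·25=375. Service 675; fixed 68; total 743.
Difference: |904 − 743| = 161.

Option 2 is cheaper by 161.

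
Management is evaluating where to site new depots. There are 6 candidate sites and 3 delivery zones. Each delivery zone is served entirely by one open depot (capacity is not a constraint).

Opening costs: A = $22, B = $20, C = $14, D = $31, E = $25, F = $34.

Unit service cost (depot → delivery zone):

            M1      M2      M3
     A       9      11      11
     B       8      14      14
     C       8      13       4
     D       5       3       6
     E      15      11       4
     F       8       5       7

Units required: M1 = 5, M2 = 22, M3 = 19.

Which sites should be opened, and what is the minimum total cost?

For any fixed open set, each delivery zone goes to its cheapest open site; total = fixed + service.
{C, D}: M1→D 5·5=25, M2→D 3·22=66, M3→C 4·19=76. Service 167; fixed 45; total 212.
{D, E}: service 167 + fixed 56 = 223
{B, C, D}: M1→D 5·5=25, M2→D 3·22=66, M3→C 4·19=76. Service 167; fixed 65; total 232.
{A, B, C, D, E, F}: service 167 + fixed 146 = 313
No other subset beats 212.

Open C and D; minimum total cost 212.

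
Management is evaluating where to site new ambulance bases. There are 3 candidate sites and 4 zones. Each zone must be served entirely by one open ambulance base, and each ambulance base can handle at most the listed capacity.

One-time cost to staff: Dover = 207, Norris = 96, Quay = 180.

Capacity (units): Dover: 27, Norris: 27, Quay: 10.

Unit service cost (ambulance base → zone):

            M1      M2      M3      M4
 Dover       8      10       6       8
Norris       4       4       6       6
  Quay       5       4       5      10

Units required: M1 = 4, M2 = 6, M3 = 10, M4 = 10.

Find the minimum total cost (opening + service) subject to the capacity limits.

Open {Norris, Quay}: M1→Norris 4·4=16, M2→Norris 4·6=24, M3→Quay 5·10=50, M4→Norris 6·10=60.
Loads: Norris carries 20/27, Quay carries 10/10. Service 150; fixed 276; total 426.
Next best feasible plan costs 436.

Minimum total cost: 426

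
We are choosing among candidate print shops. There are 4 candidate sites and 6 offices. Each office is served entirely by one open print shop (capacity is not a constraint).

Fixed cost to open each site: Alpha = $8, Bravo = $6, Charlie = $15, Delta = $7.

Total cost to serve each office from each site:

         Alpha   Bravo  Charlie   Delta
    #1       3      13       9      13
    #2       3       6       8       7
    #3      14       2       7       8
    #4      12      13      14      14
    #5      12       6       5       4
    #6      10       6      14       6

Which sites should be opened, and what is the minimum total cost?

For any fixed open set, each office goes to its cheapest open site; total = fixed + service.
{Alpha, Bravo}: #1→Alpha 3, #2→Alpha 3, #3→Bravo 2, #4→Alpha 12, #5→Bravo 6, #6→Bravo 6. Service 32; fixed 14; total 46.
{Alpha, Bravo, Delta}: #1→Alpha 3, #2→Alpha 3, #3→Bravo 2, #4→Alpha 12, #5→Delta 4, #6→Bravo 6. Service 30; fixed 21; total 51.
{Alpha, Delta}: service 36 + fixed 15 = 51
{Alpha, Bravo, Charlie, Delta}: #1→Alpha 3, #2→Alpha 3, #3→Bravo 2, #4→Alpha 12, #5→Delta 4, #6→Bravo 6. Service 30; fixed 36; total 66.
No other subset beats 46.

Open Alpha and Bravo; minimum total cost 46.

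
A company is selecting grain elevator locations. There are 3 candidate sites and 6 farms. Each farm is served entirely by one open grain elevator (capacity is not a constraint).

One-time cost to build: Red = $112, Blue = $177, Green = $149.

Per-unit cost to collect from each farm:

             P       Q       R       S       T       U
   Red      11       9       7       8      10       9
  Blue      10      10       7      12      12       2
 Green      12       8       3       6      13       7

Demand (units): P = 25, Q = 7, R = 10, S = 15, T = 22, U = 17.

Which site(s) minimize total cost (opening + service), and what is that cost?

Open Red only; minimum total cost 1013.

For any fixed open set, each farm goes to its cheapest open site; total = fixed + service.
{Red}: P→Red 11·25=275, Q→Red 9·7=63, R→Red 7·10=70, S→Red 8·15=120, T→Red 10·22=220, U→Red 9·17=153. Service 901; fixed 112; total 1013.
{Green}: P→Green 12·25=300, Q→Green 8·7=56, R→Green 3·10=30, S→Green 6·15=90, T→Green 13·22=286, U→Green 7·17=119. Service 881; fixed 149; total 1030.
{Blue}: service 868 + fixed 177 = 1045
{Red, Blue, Green}: P→Blue 10·25=250, Q→Green 8·7=56, R→Green 3·10=30, S→Green 6·15=90, T→Red 10·22=220, U→Blue 2·17=34. Service 680; fixed 438; total 1118.
(All 7 nonempty subsets were checked; Red only is lowest.)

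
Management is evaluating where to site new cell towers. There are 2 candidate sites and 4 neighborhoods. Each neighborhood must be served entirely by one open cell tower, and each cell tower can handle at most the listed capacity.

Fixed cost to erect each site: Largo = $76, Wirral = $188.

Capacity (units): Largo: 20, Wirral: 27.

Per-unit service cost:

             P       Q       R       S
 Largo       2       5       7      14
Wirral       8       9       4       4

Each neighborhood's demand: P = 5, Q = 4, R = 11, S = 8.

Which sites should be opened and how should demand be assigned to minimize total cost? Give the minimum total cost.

Minimum total cost: 370

Open {Largo, Wirral}: P→Largo 2·5=10, Q→Largo 5·4=20, R→Wirral 4·11=44, S→Wirral 4·8=32.
Loads: Largo carries 9/20, Wirral carries 19/27. Service 106; fixed 264; total 370.
Next best feasible plan costs 386.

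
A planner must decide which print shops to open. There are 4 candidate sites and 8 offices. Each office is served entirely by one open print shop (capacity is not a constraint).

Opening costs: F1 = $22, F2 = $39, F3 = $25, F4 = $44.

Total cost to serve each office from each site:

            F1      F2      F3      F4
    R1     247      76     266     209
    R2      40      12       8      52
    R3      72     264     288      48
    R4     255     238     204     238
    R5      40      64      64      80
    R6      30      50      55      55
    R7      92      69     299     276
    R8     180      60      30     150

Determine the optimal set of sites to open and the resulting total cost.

Open F1, F2 and F3; minimum total cost 615.

For any fixed open set, each office goes to its cheapest open site; total = fixed + service.
{F1, F2, F3}: R1→F2 76, R2→F3 8, R3→F1 72, R4→F3 204, R5→F1 40, R6→F1 30, R7→F2 69, R8→F3 30. Service 529; fixed 86; total 615.
{F1, F2, F3, F4}: service 505 + fixed 130 = 635
{F2, F3, F4}: R1→F2 76, R2→F3 8, R3→F4 48, R4→F3 204, R5→F2 64, R6→F2 50, R7→F2 69, R8→F3 30. Service 549; fixed 108; total 657.
{F1}: service 956 + fixed 22 = 978
(All 15 nonempty subsets were checked; F1, F2 and F3 is lowest.)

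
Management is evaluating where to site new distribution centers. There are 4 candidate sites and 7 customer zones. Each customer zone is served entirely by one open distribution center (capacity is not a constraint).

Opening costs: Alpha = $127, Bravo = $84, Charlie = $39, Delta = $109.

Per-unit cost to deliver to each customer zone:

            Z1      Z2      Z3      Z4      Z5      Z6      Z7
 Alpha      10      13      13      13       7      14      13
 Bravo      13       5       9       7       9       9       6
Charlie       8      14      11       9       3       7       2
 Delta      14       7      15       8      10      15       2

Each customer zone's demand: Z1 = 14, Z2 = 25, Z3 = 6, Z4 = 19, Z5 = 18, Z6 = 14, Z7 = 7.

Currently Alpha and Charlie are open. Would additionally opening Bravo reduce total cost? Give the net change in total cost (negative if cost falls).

Yes — net change −166 (cost falls by 166).

Current service cost with {Alpha, Charlie}: 840.
Adding Bravo: each customer zone re-picks its cheapest; new service cost 590, saving 250.
Extra fixed cost: 84. Net change = 84 − 250 = -166.
(Totals: 1006 → 840.)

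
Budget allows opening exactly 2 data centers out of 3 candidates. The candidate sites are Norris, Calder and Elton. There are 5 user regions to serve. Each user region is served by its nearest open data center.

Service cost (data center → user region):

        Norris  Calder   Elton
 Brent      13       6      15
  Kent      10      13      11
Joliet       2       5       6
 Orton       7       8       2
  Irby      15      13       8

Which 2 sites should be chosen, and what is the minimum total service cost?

With exactly 2 open, each user region uses its cheapest among the chosen.
{Calder, Elton}: Brent→Calder 6, Kent→Elton 11, Joliet→Calder 5, Orton→Elton 2, Irby→Elton 8. Service cost 32.
{Norris, Elton}: service cost 35
{Norris, Calder}: service cost 38
Among all 3 size-2 choices, {Calder, Elton} is lowest.

Choose Calder and Elton; total service cost 32.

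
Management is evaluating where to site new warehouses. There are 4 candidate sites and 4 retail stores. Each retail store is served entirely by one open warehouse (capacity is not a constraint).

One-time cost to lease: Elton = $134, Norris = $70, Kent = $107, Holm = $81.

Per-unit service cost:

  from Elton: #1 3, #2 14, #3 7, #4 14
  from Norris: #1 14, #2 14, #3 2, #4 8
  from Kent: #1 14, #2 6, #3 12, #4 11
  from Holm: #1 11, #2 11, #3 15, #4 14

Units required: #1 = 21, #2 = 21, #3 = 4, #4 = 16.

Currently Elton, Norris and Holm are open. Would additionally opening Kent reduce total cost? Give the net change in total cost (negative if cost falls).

No — net change +2 (cost rises by 2).

Current service cost with {Elton, Norris, Holm}: 430.
Adding Kent: each retail store re-picks its cheapest; new service cost 325, saving 105.
Extra fixed cost: 107. Net change = 107 − 105 = 2.
(Totals: 715 → 717.)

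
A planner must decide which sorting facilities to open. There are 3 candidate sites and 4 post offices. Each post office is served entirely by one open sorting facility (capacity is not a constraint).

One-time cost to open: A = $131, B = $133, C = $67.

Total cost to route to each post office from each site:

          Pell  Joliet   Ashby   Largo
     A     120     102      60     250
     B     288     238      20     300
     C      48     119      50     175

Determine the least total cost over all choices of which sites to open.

For any fixed open set, each post office goes to its cheapest open site; total = fixed + service.
{C}: Pell→C 48, Joliet→C 119, Ashby→C 50, Largo→C 175. Service 392; fixed 67; total 459.
{B, C}: Pell→C 48, Joliet→C 119, Ashby→B 20, Largo→C 175. Service 362; fixed 200; total 562.
{A, C}: service 375 + fixed 198 = 573
{A, B, C}: service 345 + fixed 331 = 676
(All 7 nonempty subsets were checked; C only is lowest.)

Minimum total cost: 459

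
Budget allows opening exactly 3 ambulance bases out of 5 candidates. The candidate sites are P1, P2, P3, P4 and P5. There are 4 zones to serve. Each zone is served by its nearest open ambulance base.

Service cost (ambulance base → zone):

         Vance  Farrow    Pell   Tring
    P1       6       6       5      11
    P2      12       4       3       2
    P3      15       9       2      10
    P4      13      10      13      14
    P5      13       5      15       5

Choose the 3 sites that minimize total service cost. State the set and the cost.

With exactly 3 open, each zone uses its cheapest among the chosen.
{P1, P2, P3}: Vance→P1 6, Farrow→P2 4, Pell→P3 2, Tring→P2 2. Service cost 14.
{P1, P2, P4}: service cost 15
{P1, P2, P5}: service cost 15
Among all 10 size-3 choices, {P1, P2, P3} is lowest.

Choose P1, P2 and P3; total service cost 14.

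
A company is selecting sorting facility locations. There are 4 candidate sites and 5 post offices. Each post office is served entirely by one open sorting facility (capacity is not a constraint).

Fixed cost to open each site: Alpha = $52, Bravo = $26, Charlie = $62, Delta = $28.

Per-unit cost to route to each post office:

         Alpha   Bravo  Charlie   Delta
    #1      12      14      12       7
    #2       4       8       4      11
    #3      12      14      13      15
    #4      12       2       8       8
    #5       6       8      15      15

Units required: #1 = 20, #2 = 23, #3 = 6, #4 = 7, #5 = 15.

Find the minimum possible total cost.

For any fixed open set, each post office goes to its cheapest open site; total = fixed + service.
{Alpha, Bravo, Delta}: #1→Delta 7·20=140, #2→Alpha 4·23=92, #3→Alpha 12·6=72, #4→Bravo 2·7=14, #5→Alpha 6·15=90. Service 408; fixed 106; total 514.
{Alpha, Delta}: service 450 + fixed 80 = 530
{Bravo, Charlie, Delta}: service 444 + fixed 116 = 560
{Alpha, Bravo, Charlie, Delta}: service 408 + fixed 168 = 576
No other subset beats 514.

Minimum total cost: 514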